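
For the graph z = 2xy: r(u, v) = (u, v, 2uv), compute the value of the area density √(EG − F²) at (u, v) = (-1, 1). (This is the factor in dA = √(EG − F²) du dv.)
√(EG − F²)|_{(-1, 1)} = 3

E = 4*v^2 + 1, F = 4*u*v, G = 4*u^2 + 1, so EG − F² = 4*u^2 + 4*v^2 + 1. Taking the positive square root: √(EG − F²) = sqrt(4*u^2 + 4*v^2 + 1). At (u, v) = (-1, 1): 3.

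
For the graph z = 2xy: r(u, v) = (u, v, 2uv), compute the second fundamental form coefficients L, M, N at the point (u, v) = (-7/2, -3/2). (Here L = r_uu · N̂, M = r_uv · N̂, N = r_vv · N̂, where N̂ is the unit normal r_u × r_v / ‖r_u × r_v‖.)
L = 0;  M = 2*sqrt(59)/59;  N = 0

Compute the unit normal N̂(u, v) = (-2*v/sqrt(4*u^2 + 4*v^2 + 1), -2*u/sqrt(4*u^2 + 4*v^2 + 1), 1/sqrt(4*u^2 + 4*v^2 + 1)), and the second partials r_uu, r_uv, r_vv. Take dot products:
  L(u, v) = r_uu · N̂ = 0,
  M(u, v) = r_uv · N̂ = 2/sqrt(4*u^2 + 4*v^2 + 1),
  N(u, v) = r_vv · N̂ = 0.
Evaluating at (u, v) = (-7/2, -3/2):
  L = 0, M = 2*sqrt(59)/59, N = 0.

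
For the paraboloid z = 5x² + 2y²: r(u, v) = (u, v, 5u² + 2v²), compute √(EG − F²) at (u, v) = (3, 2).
√(EG − F²)|_{(3, 2)} = sqrt(965)

E = 100*u^2 + 1, F = 40*u*v, G = 16*v^2 + 1; EG − F² = 100*u^2 + 16*v^2 + 1; √(EG − F²) = sqrt(100*u^2 + 16*v^2 + 1). At the given point: sqrt(965).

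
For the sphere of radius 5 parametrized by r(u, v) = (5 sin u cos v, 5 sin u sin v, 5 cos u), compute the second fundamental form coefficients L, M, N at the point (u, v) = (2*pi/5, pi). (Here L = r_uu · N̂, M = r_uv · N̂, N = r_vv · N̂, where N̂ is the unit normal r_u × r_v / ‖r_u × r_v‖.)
L = -5;  M = 0;  N = -25/8 - 5*sqrt(5)/8

Compute the unit normal N̂(u, v) = (sin(u)^2*cos(v)/Abs(sin(u)), sin(u)^2*sin(v)/Abs(sin(u)), sin(2*u)/(2*Abs(sin(u)))), and the second partials r_uu, r_uv, r_vv. Take dot products:
  L(u, v) = r_uu · N̂ = -5*sin(u)/Abs(sin(u)),
  M(u, v) = r_uv · N̂ = 0,
  N(u, v) = r_vv · N̂ = -5*sin(u)^3/Abs(sin(u)).
Evaluating at (u, v) = (2*pi/5, pi):
  L = -5, M = 0, N = -25/8 - 5*sqrt(5)/8.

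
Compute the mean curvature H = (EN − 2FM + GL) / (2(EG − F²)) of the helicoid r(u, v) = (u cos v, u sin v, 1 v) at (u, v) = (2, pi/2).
H = 0

With E = 1, F = 0, G = u^2 + 1, L = 0, M = -1/sqrt(u^2 + 1), N = 0, assemble
  H = (EN − 2FM + GL) / (2(EG − F²)) = 0.
At (u, v) = (2, pi/2): H = 0.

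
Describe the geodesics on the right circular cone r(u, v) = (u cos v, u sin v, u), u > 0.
The cone is flat away from the apex (K = 0). Slitting along a generator and unrolling gives an isometry to a sector of the plane; geodesics are the pre-images of straight lines in that sector. In particular, generators (v = const) are geodesics, and generic geodesics spiral from a minimum-distance point before returning to infinity.

For this cone, E = 2, F = 0, G = u², so EG − F² = 2u² > 0 (u > 0), and direct computation gives K = 0 away from the apex. Flatness lets us unroll the cone along a generator into a planar sector of angle 2π/√2 = π√2 ≈ 4.44 rad; geodesics on the cone are exactly the curves that develop to straight lines in this sector. Generators (v = const) develop to rays through the sector's vertex and are geodesics; the circles u = const develop to circular arcs and are not geodesics.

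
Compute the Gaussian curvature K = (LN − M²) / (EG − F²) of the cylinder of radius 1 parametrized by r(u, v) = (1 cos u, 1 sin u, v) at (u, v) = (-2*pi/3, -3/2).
K = 0

Coefficients of the first fundamental form: E = 1, F = 0, G = 1.
Coefficients of the second fundamental form: L = -1, M = 0, N = 0.
Assemble K = (LN − M²)/(EG − F²) = 0. At (u, v) = (-2*pi/3, -3/2): K = 0.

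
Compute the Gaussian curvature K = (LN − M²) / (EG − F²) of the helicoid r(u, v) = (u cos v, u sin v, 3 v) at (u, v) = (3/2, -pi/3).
K = -16/225

Coefficients of the first fundamental form: E = 1, F = 0, G = u^2 + 9.
Coefficients of the second fundamental form: L = 0, M = -3/sqrt(u^2 + 9), N = 0.
Assemble K = (LN − M²)/(EG − F²) = -9/(u^2 + 9)^2. At (u, v) = (3/2, -pi/3): K = -16/225.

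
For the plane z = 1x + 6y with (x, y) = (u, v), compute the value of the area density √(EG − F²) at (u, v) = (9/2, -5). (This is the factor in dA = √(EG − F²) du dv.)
√(EG − F²)|_{(9/2, -5)} = sqrt(38)

E = 2, F = 6, G = 37, so EG − F² = 38. Taking the positive square root: √(EG − F²) = sqrt(38). At (u, v) = (9/2, -5): sqrt(38).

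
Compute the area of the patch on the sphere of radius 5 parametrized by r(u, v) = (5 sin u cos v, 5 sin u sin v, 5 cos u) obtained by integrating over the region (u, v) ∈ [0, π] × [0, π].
Area = 50*pi

Area = ∫∫ √(EG − F²) du dv with √(EG − F²) = 25*Abs(sin(u)). Integrating over [0, π] × [0, π] gives 50*pi.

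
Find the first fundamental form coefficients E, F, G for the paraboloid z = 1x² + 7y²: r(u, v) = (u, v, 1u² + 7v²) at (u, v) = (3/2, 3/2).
E = 10;  F = 63;  G = 442

Partials: r_u = (1, 0, 2*u), r_v = (0, 1, 14*v). As functions of (u, v):
  E = r_u · r_u = 4*u^2 + 1,
  F = r_u · r_v = 28*u*v,
  G = r_v · r_v = 196*v^2 + 1.
Evaluating at (u, v) = (3/2, 3/2): E = 10, F = 63, G = 442.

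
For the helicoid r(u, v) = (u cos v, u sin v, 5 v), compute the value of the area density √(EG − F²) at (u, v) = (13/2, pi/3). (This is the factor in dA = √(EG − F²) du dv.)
√(EG − F²)|_{(13/2, pi/3)} = sqrt(269)/2

E = 1, F = 0, G = u^2 + 25, so EG − F² = u^2 + 25. Taking the positive square root: √(EG − F²) = sqrt(u^2 + 25). At (u, v) = (13/2, pi/3): sqrt(269)/2.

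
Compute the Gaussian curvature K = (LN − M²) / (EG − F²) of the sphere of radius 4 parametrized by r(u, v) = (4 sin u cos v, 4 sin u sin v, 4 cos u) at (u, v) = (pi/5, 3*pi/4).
K = 1/16

Coefficients of the first fundamental form: E = 16, F = 0, G = 16*sin(u)^2.
Coefficients of the second fundamental form: L = -4*sin(u)/Abs(sin(u)), M = 0, N = -4*sin(u)^3/Abs(sin(u)).
Assemble K = (LN − M²)/(EG − F²) = 1/16. At (u, v) = (pi/5, 3*pi/4): K = 1/16.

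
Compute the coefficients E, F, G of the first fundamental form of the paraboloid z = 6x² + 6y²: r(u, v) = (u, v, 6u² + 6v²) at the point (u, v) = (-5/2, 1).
E = 901;  F = -360;  G = 145

Partials: r_u = (1, 0, 12*u), r_v = (0, 1, 12*v). As functions of (u, v):
  E = r_u · r_u = 144*u^2 + 1,
  F = r_u · r_v = 144*u*v,
  G = r_v · r_v = 144*v^2 + 1.
Evaluating at (u, v) = (-5/2, 1): E = 901, F = -360, G = 145.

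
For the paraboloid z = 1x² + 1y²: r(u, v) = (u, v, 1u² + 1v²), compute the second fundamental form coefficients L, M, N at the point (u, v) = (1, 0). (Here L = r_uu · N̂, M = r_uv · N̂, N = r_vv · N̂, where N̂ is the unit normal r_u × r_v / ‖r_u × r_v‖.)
L = 2*sqrt(5)/5;  M = 0;  N = 2*sqrt(5)/5

Compute the unit normal N̂(u, v) = (-2*u/sqrt(4*u^2 + 4*v^2 + 1), -2*v/sqrt(4*u^2 + 4*v^2 + 1), 1/sqrt(4*u^2 + 4*v^2 + 1)), and the second partials r_uu, r_uv, r_vv. Take dot products:
  L(u, v) = r_uu · N̂ = 2/sqrt(4*u^2 + 4*v^2 + 1),
  M(u, v) = r_uv · N̂ = 0,
  N(u, v) = r_vv · N̂ = 2/sqrt(4*u^2 + 4*v^2 + 1).
Evaluating at (u, v) = (1, 0):
  L = 2*sqrt(5)/5, M = 0, N = 2*sqrt(5)/5.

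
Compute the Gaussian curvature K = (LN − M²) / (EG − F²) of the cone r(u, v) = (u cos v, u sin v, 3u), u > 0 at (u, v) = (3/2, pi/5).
K = 0

Coefficients of the first fundamental form: E = 10, F = 0, G = u^2.
Coefficients of the second fundamental form: L = 0, M = 0, N = 3*sqrt(10)*u^2/(10*Abs(u)).
Assemble K = (LN − M²)/(EG − F²) = 0. At (u, v) = (3/2, pi/5): K = 0.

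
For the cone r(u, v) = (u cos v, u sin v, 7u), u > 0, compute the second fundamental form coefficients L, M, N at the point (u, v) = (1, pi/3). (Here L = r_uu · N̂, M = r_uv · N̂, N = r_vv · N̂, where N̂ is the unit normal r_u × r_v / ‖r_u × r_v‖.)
L = 0;  M = 0;  N = 7*sqrt(2)/10

Compute the unit normal N̂(u, v) = (-7*sqrt(2)*u*cos(v)/(10*Abs(u)), -7*sqrt(2)*u*sin(v)/(10*Abs(u)), sqrt(2)*u/(10*Abs(u))), and the second partials r_uu, r_uv, r_vv. Take dot products:
  L(u, v) = r_uu · N̂ = 0,
  M(u, v) = r_uv · N̂ = 0,
  N(u, v) = r_vv · N̂ = 7*sqrt(2)*u^2/(10*Abs(u)).
Evaluating at (u, v) = (1, pi/3):
  L = 0, M = 0, N = 7*sqrt(2)/10.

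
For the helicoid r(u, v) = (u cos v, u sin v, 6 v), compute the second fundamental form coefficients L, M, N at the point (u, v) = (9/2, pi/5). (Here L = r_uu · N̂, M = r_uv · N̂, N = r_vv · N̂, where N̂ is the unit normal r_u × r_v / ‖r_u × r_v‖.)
L = 0;  M = -4/5;  N = 0

Compute the unit normal N̂(u, v) = (6*sin(v)/sqrt(u^2 + 36), -6*cos(v)/sqrt(u^2 + 36), u/sqrt(u^2 + 36)), and the second partials r_uu, r_uv, r_vv. Take dot products:
  L(u, v) = r_uu · N̂ = 0,
  M(u, v) = r_uv · N̂ = -6/sqrt(u^2 + 36),
  N(u, v) = r_vv · N̂ = 0.
Evaluating at (u, v) = (9/2, pi/5):
  L = 0, M = -4/5, N = 0.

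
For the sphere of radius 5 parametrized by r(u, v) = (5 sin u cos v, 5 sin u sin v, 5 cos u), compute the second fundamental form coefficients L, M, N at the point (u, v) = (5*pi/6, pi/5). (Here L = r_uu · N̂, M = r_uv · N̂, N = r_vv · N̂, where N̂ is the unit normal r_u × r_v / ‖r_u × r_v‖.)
L = -5;  M = 0;  N = -5/4

Compute the unit normal N̂(u, v) = (sin(u)^2*cos(v)/Abs(sin(u)), sin(u)^2*sin(v)/Abs(sin(u)), sin(2*u)/(2*Abs(sin(u)))), and the second partials r_uu, r_uv, r_vv. Take dot products:
  L(u, v) = r_uu · N̂ = -5*sin(u)/Abs(sin(u)),
  M(u, v) = r_uv · N̂ = 0,
  N(u, v) = r_vv · N̂ = -5*sin(u)^3/Abs(sin(u)).
Evaluating at (u, v) = (5*pi/6, pi/5):
  L = -5, M = 0, N = -5/4.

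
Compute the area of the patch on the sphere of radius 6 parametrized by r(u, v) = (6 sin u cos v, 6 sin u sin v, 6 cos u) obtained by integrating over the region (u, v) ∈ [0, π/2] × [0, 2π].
Area = 72*pi

Area = ∫∫ √(EG − F²) du dv with √(EG − F²) = 36*Abs(sin(u)). Integrating over [0, π/2] × [0, 2π] gives 72*pi.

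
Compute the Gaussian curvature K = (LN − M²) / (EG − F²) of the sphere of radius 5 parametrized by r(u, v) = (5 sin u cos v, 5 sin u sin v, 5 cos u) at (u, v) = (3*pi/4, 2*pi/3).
K = 1/25

Coefficients of the first fundamental form: E = 25, F = 0, G = 25*sin(u)^2.
Coefficients of the second fundamental form: L = -5*sin(u)/Abs(sin(u)), M = 0, N = -5*sin(u)^3/Abs(sin(u)).
Assemble K = (LN − M²)/(EG − F²) = 1/25. At (u, v) = (3*pi/4, 2*pi/3): K = 1/25.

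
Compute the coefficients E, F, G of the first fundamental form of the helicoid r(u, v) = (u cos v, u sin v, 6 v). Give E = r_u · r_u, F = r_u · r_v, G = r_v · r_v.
E = 1;  F = 0;  G = u^2 + 36

Compute partials: r_u = (cos(v), sin(v), 0), r_v = (-u*sin(v), u*cos(v), 6). Then
  E = r_u · r_u = 1,
  F = r_u · r_v = 0,
  G = r_v · r_v = u^2 + 36.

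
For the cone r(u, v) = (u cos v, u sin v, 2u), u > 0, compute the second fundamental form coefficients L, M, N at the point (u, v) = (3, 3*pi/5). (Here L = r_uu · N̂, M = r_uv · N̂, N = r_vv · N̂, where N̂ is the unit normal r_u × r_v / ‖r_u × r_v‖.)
L = 0;  M = 0;  N = 6*sqrt(5)/5

Compute the unit normal N̂(u, v) = (-2*sqrt(5)*u*cos(v)/(5*Abs(u)), -2*sqrt(5)*u*sin(v)/(5*Abs(u)), sqrt(5)*u/(5*Abs(u))), and the second partials r_uu, r_uv, r_vv. Take dot products:
  L(u, v) = r_uu · N̂ = 0,
  M(u, v) = r_uv · N̂ = 0,
  N(u, v) = r_vv · N̂ = 2*sqrt(5)*u^2/(5*Abs(u)).
Evaluating at (u, v) = (3, 3*pi/5):
  L = 0, M = 0, N = 6*sqrt(5)/5.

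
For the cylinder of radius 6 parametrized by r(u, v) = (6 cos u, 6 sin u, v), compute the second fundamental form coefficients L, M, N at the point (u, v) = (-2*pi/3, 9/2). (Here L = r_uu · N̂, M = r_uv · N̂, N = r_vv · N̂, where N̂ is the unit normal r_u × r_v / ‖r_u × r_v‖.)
L = -6;  M = 0;  N = 0

Compute the unit normal N̂(u, v) = (cos(u), sin(u), 0), and the second partials r_uu, r_uv, r_vv. Take dot products:
  L(u, v) = r_uu · N̂ = -6,
  M(u, v) = r_uv · N̂ = 0,
  N(u, v) = r_vv · N̂ = 0.
Evaluating at (u, v) = (-2*pi/3, 9/2):
  L = -6, M = 0, N = 0.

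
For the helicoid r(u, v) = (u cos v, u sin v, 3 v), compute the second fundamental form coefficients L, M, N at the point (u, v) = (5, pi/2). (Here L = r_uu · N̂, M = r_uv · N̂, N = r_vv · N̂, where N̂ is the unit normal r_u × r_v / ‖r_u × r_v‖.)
L = 0;  M = -3*sqrt(34)/34;  N = 0

Compute the unit normal N̂(u, v) = (3*sin(v)/sqrt(u^2 + 9), -3*cos(v)/sqrt(u^2 + 9), u/sqrt(u^2 + 9)), and the second partials r_uu, r_uv, r_vv. Take dot products:
  L(u, v) = r_uu · N̂ = 0,
  M(u, v) = r_uv · N̂ = -3/sqrt(u^2 + 9),
  N(u, v) = r_vv · N̂ = 0.
Evaluating at (u, v) = (5, pi/2):
  L = 0, M = -3*sqrt(34)/34, N = 0.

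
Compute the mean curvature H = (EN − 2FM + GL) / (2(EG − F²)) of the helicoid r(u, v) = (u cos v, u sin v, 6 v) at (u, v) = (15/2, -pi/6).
H = 0

With E = 1, F = 0, G = u^2 + 36, L = 0, M = -6/sqrt(u^2 + 36), N = 0, assemble
  H = (EN − 2FM + GL) / (2(EG − F²)) = 0.
At (u, v) = (15/2, -pi/6): H = 0.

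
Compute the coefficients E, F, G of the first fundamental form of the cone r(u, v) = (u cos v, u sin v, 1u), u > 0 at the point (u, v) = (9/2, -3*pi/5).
E = 2;  F = 0;  G = 81/4

Partials: r_u = (cos(v), sin(v), 1), r_v = (-u*sin(v), u*cos(v), 0). As functions of (u, v):
  E = r_u · r_u = 2,
  F = r_u · r_v = 0,
  G = r_v · r_v = u^2.
Evaluating at (u, v) = (9/2, -3*pi/5): E = 2, F = 0, G = 81/4.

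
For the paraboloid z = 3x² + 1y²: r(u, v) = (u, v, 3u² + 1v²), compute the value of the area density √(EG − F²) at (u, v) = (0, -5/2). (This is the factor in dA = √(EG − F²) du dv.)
√(EG − F²)|_{(0, -5/2)} = sqrt(26)

E = 36*u^2 + 1, F = 12*u*v, G = 4*v^2 + 1, so EG − F² = 36*u^2 + 4*v^2 + 1. Taking the positive square root: √(EG − F²) = sqrt(36*u^2 + 4*v^2 + 1). At (u, v) = (0, -5/2): sqrt(26).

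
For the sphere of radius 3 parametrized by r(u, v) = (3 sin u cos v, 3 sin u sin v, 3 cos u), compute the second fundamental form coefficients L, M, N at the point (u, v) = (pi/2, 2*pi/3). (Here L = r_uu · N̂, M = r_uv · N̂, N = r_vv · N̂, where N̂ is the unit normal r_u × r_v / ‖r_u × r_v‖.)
L = -3;  M = 0;  N = -3

Compute the unit normal N̂(u, v) = (sin(u)^2*cos(v)/Abs(sin(u)), sin(u)^2*sin(v)/Abs(sin(u)), sin(2*u)/(2*Abs(sin(u)))), and the second partials r_uu, r_uv, r_vv. Take dot products:
  L(u, v) = r_uu · N̂ = -3*sin(u)/Abs(sin(u)),
  M(u, v) = r_uv · N̂ = 0,
  N(u, v) = r_vv · N̂ = -3*sin(u)^3/Abs(sin(u)).
Evaluating at (u, v) = (pi/2, 2*pi/3):
  L = -3, M = 0, N = -3.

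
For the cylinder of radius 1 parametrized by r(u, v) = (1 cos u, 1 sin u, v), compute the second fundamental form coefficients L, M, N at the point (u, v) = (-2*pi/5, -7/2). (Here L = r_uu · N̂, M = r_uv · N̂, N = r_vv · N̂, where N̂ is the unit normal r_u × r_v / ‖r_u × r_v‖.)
L = -1;  M = 0;  N = 0

Compute the unit normal N̂(u, v) = (cos(u), sin(u), 0), and the second partials r_uu, r_uv, r_vv. Take dot products:
  L(u, v) = r_uu · N̂ = -1,
  M(u, v) = r_uv · N̂ = 0,
  N(u, v) = r_vv · N̂ = 0.
Evaluating at (u, v) = (-2*pi/5, -7/2):
  L = -1, M = 0, N = 0.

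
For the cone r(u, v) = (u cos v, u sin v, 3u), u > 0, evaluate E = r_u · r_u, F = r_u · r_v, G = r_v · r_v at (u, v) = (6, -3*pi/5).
E = 10;  F = 0;  G = 36

Partials: r_u = (cos(v), sin(v), 3), r_v = (-u*sin(v), u*cos(v), 0). As functions of (u, v):
  E = r_u · r_u = 10,
  F = r_u · r_v = 0,
  G = r_v · r_v = u^2.
Evaluating at (u, v) = (6, -3*pi/5): E = 10, F = 0, G = 36.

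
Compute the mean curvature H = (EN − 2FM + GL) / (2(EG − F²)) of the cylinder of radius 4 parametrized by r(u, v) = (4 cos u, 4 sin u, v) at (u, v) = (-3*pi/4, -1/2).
H = -1/8

With E = 16, F = 0, G = 1, L = -4, M = 0, N = 0, assemble
  H = (EN − 2FM + GL) / (2(EG − F²)) = -1/8.
At (u, v) = (-3*pi/4, -1/2): H = -1/8.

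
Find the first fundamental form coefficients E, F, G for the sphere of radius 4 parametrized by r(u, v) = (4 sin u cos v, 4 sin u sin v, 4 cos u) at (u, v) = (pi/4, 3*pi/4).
E = 16;  F = 0;  G = 8

Partials: r_u = (4*cos(u)*cos(v), 4*sin(v)*cos(u), -4*sin(u)), r_v = (-4*sin(u)*sin(v), 4*sin(u)*cos(v), 0). As functions of (u, v):
  E = r_u · r_u = 16,
  F = r_u · r_v = 0,
  G = r_v · r_v = 16*sin(u)^2.
Evaluating at (u, v) = (pi/4, 3*pi/4): E = 16, F = 0, G = 8.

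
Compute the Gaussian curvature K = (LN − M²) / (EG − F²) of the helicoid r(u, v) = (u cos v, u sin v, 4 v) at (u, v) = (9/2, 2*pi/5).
K = -256/21025

Coefficients of the first fundamental form: E = 1, F = 0, G = u^2 + 16.
Coefficients of the second fundamental form: L = 0, M = -4/sqrt(u^2 + 16), N = 0.
Assemble K = (LN − M²)/(EG − F²) = -16/(u^2 + 16)^2. At (u, v) = (9/2, 2*pi/5): K = -256/21025.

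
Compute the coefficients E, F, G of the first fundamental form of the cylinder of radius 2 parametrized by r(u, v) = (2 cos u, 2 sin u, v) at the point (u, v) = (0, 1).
E = 4;  F = 0;  G = 1

Partials: r_u = (-2*sin(u), 2*cos(u), 0), r_v = (0, 0, 1). As functions of (u, v):
  E = r_u · r_u = 4,
  F = r_u · r_v = 0,
  G = r_v · r_v = 1.
Evaluating at (u, v) = (0, 1): E = 4, F = 0, G = 1.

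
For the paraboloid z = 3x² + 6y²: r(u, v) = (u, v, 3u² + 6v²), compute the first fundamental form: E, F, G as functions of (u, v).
E = 36*u^2 + 1;  F = 72*u*v;  G = 144*v^2 + 1

Compute partials: r_u = (1, 0, 6*u), r_v = (0, 1, 12*v). Then
  E = r_u · r_u = 36*u^2 + 1,
  F = r_u · r_v = 72*u*v,
  G = r_v · r_v = 144*v^2 + 1.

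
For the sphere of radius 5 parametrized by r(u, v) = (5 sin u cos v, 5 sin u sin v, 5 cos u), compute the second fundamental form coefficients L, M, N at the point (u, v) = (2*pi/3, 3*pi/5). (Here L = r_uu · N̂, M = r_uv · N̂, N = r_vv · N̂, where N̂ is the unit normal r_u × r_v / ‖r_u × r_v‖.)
L = -5;  M = 0;  N = -15/4

Compute the unit normal N̂(u, v) = (sin(u)^2*cos(v)/Abs(sin(u)), sin(u)^2*sin(v)/Abs(sin(u)), sin(2*u)/(2*Abs(sin(u)))), and the second partials r_uu, r_uv, r_vv. Take dot products:
  L(u, v) = r_uu · N̂ = -5*sin(u)/Abs(sin(u)),
  M(u, v) = r_uv · N̂ = 0,
  N(u, v) = r_vv · N̂ = -5*sin(u)^3/Abs(sin(u)).
Evaluating at (u, v) = (2*pi/3, 3*pi/5):
  L = -5, M = 0, N = -15/4.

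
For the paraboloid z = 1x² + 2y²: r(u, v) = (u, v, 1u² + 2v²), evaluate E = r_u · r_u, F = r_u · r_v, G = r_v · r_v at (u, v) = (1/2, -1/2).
E = 2;  F = -2;  G = 5

Partials: r_u = (1, 0, 2*u), r_v = (0, 1, 4*v). As functions of (u, v):
  E = r_u · r_u = 4*u^2 + 1,
  F = r_u · r_v = 8*u*v,
  G = r_v · r_v = 16*v^2 + 1.
Evaluating at (u, v) = (1/2, -1/2): E = 2, F = -2, G = 5.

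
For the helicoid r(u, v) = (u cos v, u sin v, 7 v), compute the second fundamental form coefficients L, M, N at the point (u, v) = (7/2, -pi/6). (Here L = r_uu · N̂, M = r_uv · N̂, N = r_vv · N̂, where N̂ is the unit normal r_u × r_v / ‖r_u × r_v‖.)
L = 0;  M = -2*sqrt(5)/5;  N = 0

Compute the unit normal N̂(u, v) = (7*sin(v)/sqrt(u^2 + 49), -7*cos(v)/sqrt(u^2 + 49), u/sqrt(u^2 + 49)), and the second partials r_uu, r_uv, r_vv. Take dot products:
  L(u, v) = r_uu · N̂ = 0,
  M(u, v) = r_uv · N̂ = -7/sqrt(u^2 + 49),
  N(u, v) = r_vv · N̂ = 0.
Evaluating at (u, v) = (7/2, -pi/6):
  L = 0, M = -2*sqrt(5)/5, N = 0.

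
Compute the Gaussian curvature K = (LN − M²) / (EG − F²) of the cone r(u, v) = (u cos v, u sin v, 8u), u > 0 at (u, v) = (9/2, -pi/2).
K = 0

Coefficients of the first fundamental form: E = 65, F = 0, G = u^2.
Coefficients of the second fundamental form: L = 0, M = 0, N = 8*sqrt(65)*u^2/(65*Abs(u)).
Assemble K = (LN − M²)/(EG − F²) = 0. At (u, v) = (9/2, -pi/2): K = 0.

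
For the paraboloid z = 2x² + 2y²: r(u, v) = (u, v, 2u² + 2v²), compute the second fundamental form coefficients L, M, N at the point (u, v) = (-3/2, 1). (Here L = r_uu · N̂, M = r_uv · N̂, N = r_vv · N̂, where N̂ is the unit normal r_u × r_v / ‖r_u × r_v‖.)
L = 4*sqrt(53)/53;  M = 0;  N = 4*sqrt(53)/53

Compute the unit normal N̂(u, v) = (-4*u/sqrt(16*u^2 + 16*v^2 + 1), -4*v/sqrt(16*u^2 + 16*v^2 + 1), 1/sqrt(16*u^2 + 16*v^2 + 1)), and the second partials r_uu, r_uv, r_vv. Take dot products:
  L(u, v) = r_uu · N̂ = 4/sqrt(16*u^2 + 16*v^2 + 1),
  M(u, v) = r_uv · N̂ = 0,
  N(u, v) = r_vv · N̂ = 4/sqrt(16*u^2 + 16*v^2 + 1).
Evaluating at (u, v) = (-3/2, 1):
  L = 4*sqrt(53)/53, M = 0, N = 4*sqrt(53)/53.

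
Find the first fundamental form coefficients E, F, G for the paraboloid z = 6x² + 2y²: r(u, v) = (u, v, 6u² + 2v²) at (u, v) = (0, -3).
E = 1;  F = 0;  G = 145

Partials: r_u = (1, 0, 12*u), r_v = (0, 1, 4*v). As functions of (u, v):
  E = r_u · r_u = 144*u^2 + 1,
  F = r_u · r_v = 48*u*v,
  G = r_v · r_v = 16*v^2 + 1.
Evaluating at (u, v) = (0, -3): E = 1, F = 0, G = 145.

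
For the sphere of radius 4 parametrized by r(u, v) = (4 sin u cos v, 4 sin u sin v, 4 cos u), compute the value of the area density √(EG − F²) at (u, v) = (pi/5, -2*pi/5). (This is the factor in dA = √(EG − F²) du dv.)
√(EG − F²)|_{(pi/5, -2*pi/5)} = 4*sqrt(10 - 2*sqrt(5))

E = 16, F = 0, G = 16*sin(u)^2, so EG − F² = 256*sin(u)^2. Taking the positive square root: √(EG − F²) = 16*Abs(sin(u)). At (u, v) = (pi/5, -2*pi/5): 4*sqrt(10 - 2*sqrt(5)).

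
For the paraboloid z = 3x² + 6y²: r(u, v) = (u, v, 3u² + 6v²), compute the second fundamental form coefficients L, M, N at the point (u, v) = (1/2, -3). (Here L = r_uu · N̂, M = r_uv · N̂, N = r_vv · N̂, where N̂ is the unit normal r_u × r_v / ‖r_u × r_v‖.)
L = 3*sqrt(1306)/653;  M = 0;  N = 6*sqrt(1306)/653

Compute the unit normal N̂(u, v) = (-6*u/sqrt(36*u^2 + 144*v^2 + 1), -12*v/sqrt(36*u^2 + 144*v^2 + 1), 1/sqrt(36*u^2 + 144*v^2 + 1)), and the second partials r_uu, r_uv, r_vv. Take dot products:
  L(u, v) = r_uu · N̂ = 6/sqrt(36*u^2 + 144*v^2 + 1),
  M(u, v) = r_uv · N̂ = 0,
  N(u, v) = r_vv · N̂ = 12/sqrt(36*u^2 + 144*v^2 + 1).
Evaluating at (u, v) = (1/2, -3):
  L = 3*sqrt(1306)/653, M = 0, N = 6*sqrt(1306)/653.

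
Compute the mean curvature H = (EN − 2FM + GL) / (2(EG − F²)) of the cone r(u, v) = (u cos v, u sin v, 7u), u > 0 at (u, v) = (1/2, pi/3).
H = 7*sqrt(2)/10

With E = 50, F = 0, G = u^2, L = 0, M = 0, N = 7*sqrt(2)*u^2/(10*Abs(u)), assemble
  H = (EN − 2FM + GL) / (2(EG − F²)) = 7*sqrt(2)/(20*Abs(u)).
At (u, v) = (1/2, pi/3): H = 7*sqrt(2)/10.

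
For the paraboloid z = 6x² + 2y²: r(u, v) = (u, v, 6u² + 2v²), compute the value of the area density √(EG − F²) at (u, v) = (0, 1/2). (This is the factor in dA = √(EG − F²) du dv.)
√(EG − F²)|_{(0, 1/2)} = sqrt(5)

E = 144*u^2 + 1, F = 48*u*v, G = 16*v^2 + 1, so EG − F² = 144*u^2 + 16*v^2 + 1. Taking the positive square root: √(EG − F²) = sqrt(144*u^2 + 16*v^2 + 1). At (u, v) = (0, 1/2): sqrt(5).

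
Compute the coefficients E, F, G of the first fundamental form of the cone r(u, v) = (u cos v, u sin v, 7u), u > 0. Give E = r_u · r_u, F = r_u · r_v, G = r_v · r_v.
E = 50;  F = 0;  G = u^2

Compute partials: r_u = (cos(v), sin(v), 7), r_v = (-u*sin(v), u*cos(v), 0). Then
  E = r_u · r_u = 50,
  F = r_u · r_v = 0,
  G = r_v · r_v = u^2.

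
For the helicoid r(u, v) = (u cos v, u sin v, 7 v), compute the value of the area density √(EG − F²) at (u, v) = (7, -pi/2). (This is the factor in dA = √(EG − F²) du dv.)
√(EG − F²)|_{(7, -pi/2)} = 7*sqrt(2)

E = 1, F = 0, G = u^2 + 49, so EG − F² = u^2 + 49. Taking the positive square root: √(EG − F²) = sqrt(u^2 + 49). At (u, v) = (7, -pi/2): 7*sqrt(2).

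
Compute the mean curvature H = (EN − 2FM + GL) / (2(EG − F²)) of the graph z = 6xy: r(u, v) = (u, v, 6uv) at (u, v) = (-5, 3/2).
H = 405*sqrt(982)/241081

With E = 36*v^2 + 1, F = 36*u*v, G = 36*u^2 + 1, L = 0, M = 6/sqrt(36*u^2 + 36*v^2 + 1), N = 0, assemble
  H = (EN − 2FM + GL) / (2(EG − F²)) = -216*u*v/(36*u^2 + 36*v^2 + 1)^(3/2).
At (u, v) = (-5, 3/2): H = 405*sqrt(982)/241081.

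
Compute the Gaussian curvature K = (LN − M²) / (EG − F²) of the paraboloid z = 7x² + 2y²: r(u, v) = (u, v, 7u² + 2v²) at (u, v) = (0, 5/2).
K = 56/10201

Coefficients of the first fundamental form: E = 196*u^2 + 1, F = 56*u*v, G = 16*v^2 + 1.
Coefficients of the second fundamental form: L = 14/sqrt(196*u^2 + 16*v^2 + 1), M = 0, N = 4/sqrt(196*u^2 + 16*v^2 + 1).
Assemble K = (LN − M²)/(EG − F²) = 56/(38416*u^4 + 6272*u^2*v^2 + 392*u^2 + 256*v^4 + 32*v^2 + 1). At (u, v) = (0, 5/2): K = 56/10201.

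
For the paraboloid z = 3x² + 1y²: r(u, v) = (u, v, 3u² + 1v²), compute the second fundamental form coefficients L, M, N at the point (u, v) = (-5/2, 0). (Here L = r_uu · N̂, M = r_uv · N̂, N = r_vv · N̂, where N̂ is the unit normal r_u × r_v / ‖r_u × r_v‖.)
L = 3*sqrt(226)/113;  M = 0;  N = sqrt(226)/113

Compute the unit normal N̂(u, v) = (-6*u/sqrt(36*u^2 + 4*v^2 + 1), -2*v/sqrt(36*u^2 + 4*v^2 + 1), 1/sqrt(36*u^2 + 4*v^2 + 1)), and the second partials r_uu, r_uv, r_vv. Take dot products:
  L(u, v) = r_uu · N̂ = 6/sqrt(36*u^2 + 4*v^2 + 1),
  M(u, v) = r_uv · N̂ = 0,
  N(u, v) = r_vv · N̂ = 2/sqrt(36*u^2 + 4*v^2 + 1).
Evaluating at (u, v) = (-5/2, 0):
  L = 3*sqrt(226)/113, M = 0, N = sqrt(226)/113.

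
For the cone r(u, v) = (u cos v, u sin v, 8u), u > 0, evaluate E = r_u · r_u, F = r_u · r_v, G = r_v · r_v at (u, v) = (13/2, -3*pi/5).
E = 65;  F = 0;  G = 169/4

Partials: r_u = (cos(v), sin(v), 8), r_v = (-u*sin(v), u*cos(v), 0). As functions of (u, v):
  E = r_u · r_u = 65,
  F = r_u · r_v = 0,
  G = r_v · r_v = u^2.
Evaluating at (u, v) = (13/2, -3*pi/5): E = 65, F = 0, G = 169/4.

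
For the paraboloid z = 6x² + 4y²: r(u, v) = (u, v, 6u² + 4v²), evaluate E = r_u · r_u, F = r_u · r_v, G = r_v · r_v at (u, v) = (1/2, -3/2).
E = 37;  F = -72;  G = 145

Partials: r_u = (1, 0, 12*u), r_v = (0, 1, 8*v). As functions of (u, v):
  E = r_u · r_u = 144*u^2 + 1,
  F = r_u · r_v = 96*u*v,
  G = r_v · r_v = 64*v^2 + 1.
Evaluating at (u, v) = (1/2, -3/2): E = 37, F = -72, G = 145.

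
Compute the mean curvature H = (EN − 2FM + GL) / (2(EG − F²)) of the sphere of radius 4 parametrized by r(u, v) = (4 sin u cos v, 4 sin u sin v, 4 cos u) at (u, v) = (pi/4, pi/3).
H = -1/4

With E = 16, F = 0, G = 16*sin(u)^2, L = -4*sin(u)/Abs(sin(u)), M = 0, N = -4*sin(u)^3/Abs(sin(u)), assemble
  H = (EN − 2FM + GL) / (2(EG − F²)) = -sin(u)/(4*Abs(sin(u))).
At (u, v) = (pi/4, pi/3): H = -1/4.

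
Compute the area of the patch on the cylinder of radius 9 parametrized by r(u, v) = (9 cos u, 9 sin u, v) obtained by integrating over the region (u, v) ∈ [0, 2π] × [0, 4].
Area = 72*pi

Area = ∫∫ √(EG − F²) du dv with √(EG − F²) = 9. Integrating over [0, 2π] × [0, 4] gives 72*pi.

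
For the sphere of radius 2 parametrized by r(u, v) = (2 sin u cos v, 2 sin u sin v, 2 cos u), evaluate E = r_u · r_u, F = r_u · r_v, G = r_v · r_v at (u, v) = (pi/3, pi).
E = 4;  F = 0;  G = 3

Partials: r_u = (2*cos(u)*cos(v), 2*sin(v)*cos(u), -2*sin(u)), r_v = (-2*sin(u)*sin(v), 2*sin(u)*cos(v), 0). As functions of (u, v):
  E = r_u · r_u = 4,
  F = r_u · r_v = 0,
  G = r_v · r_v = 4*sin(u)^2.
Evaluating at (u, v) = (pi/3, pi): E = 4, F = 0, G = 3.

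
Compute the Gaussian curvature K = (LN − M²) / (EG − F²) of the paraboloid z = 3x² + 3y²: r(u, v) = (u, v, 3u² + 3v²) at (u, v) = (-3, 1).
K = 36/130321

Coefficients of the first fundamental form: E = 36*u^2 + 1, F = 36*u*v, G = 36*v^2 + 1.
Coefficients of the second fundamental form: L = 6/sqrt(36*u^2 + 36*v^2 + 1), M = 0, N = 6/sqrt(36*u^2 + 36*v^2 + 1).
Assemble K = (LN − M²)/(EG − F²) = 36/(1296*u^4 + 2592*u^2*v^2 + 72*u^2 + 1296*v^4 + 72*v^2 + 1). At (u, v) = (-3, 1): K = 36/130321.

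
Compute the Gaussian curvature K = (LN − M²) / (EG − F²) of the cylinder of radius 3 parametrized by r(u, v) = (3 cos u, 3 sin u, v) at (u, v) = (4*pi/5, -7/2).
K = 0

Coefficients of the first fundamental form: E = 9, F = 0, G = 1.
Coefficients of the second fundamental form: L = -3, M = 0, N = 0.
Assemble K = (LN − M²)/(EG − F²) = 0. At (u, v) = (4*pi/5, -7/2): K = 0.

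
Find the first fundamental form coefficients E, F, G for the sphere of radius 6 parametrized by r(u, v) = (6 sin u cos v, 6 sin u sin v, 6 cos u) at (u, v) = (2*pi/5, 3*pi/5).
E = 36;  F = 0;  G = 9*sqrt(5)/2 + 45/2

Partials: r_u = (6*cos(u)*cos(v), 6*sin(v)*cos(u), -6*sin(u)), r_v = (-6*sin(u)*sin(v), 6*sin(u)*cos(v), 0). As functions of (u, v):
  E = r_u · r_u = 36,
  F = r_u · r_v = 0,
  G = r_v · r_v = 36*sin(u)^2.
Evaluating at (u, v) = (2*pi/5, 3*pi/5): E = 36, F = 0, G = 9*sqrt(5)/2 + 45/2.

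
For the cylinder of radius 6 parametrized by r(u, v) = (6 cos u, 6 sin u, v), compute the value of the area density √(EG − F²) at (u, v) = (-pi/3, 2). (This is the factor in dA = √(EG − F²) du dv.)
√(EG − F²)|_{(-pi/3, 2)} = 6

E = 36, F = 0, G = 1, so EG − F² = 36. Taking the positive square root: √(EG − F²) = 6. At (u, v) = (-pi/3, 2): 6.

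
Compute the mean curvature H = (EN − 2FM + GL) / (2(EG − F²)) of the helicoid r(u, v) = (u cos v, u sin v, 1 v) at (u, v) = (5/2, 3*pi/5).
H = 0

With E = 1, F = 0, G = u^2 + 1, L = 0, M = -1/sqrt(u^2 + 1), N = 0, assemble
  H = (EN − 2FM + GL) / (2(EG − F²)) = 0.
At (u, v) = (5/2, 3*pi/5): H = 0.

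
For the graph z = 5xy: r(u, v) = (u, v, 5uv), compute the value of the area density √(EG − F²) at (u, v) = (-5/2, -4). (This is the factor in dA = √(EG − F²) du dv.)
√(EG − F²)|_{(-5/2, -4)} = sqrt(2229)/2

E = 25*v^2 + 1, F = 25*u*v, G = 25*u^2 + 1, so EG − F² = 25*u^2 + 25*v^2 + 1. Taking the positive square root: √(EG − F²) = sqrt(25*u^2 + 25*v^2 + 1). At (u, v) = (-5/2, -4): sqrt(2229)/2.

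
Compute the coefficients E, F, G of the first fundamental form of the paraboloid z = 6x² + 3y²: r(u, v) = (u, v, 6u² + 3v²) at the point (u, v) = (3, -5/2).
E = 1297;  F = -540;  G = 226

Partials: r_u = (1, 0, 12*u), r_v = (0, 1, 6*v). As functions of (u, v):
  E = r_u · r_u = 144*u^2 + 1,
  F = r_u · r_v = 72*u*v,
  G = r_v · r_v = 36*v^2 + 1.
Evaluating at (u, v) = (3, -5/2): E = 1297, F = -540, G = 226.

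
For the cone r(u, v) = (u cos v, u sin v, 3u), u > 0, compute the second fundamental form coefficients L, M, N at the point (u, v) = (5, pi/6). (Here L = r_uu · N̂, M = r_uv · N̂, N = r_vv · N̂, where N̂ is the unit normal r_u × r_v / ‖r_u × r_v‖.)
L = 0;  M = 0;  N = 3*sqrt(10)/2

Compute the unit normal N̂(u, v) = (-3*sqrt(10)*u*cos(v)/(10*Abs(u)), -3*sqrt(10)*u*sin(v)/(10*Abs(u)), sqrt(10)*u/(10*Abs(u))), and the second partials r_uu, r_uv, r_vv. Take dot products:
  L(u, v) = r_uu · N̂ = 0,
  M(u, v) = r_uv · N̂ = 0,
  N(u, v) = r_vv · N̂ = 3*sqrt(10)*u^2/(10*Abs(u)).
Evaluating at (u, v) = (5, pi/6):
  L = 0, M = 0, N = 3*sqrt(10)/2.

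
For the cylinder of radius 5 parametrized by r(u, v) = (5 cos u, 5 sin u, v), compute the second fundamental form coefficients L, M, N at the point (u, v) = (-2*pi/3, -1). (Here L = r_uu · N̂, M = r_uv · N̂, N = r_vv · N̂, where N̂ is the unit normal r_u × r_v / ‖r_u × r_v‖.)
L = -5;  M = 0;  N = 0

Compute the unit normal N̂(u, v) = (cos(u), sin(u), 0), and the second partials r_uu, r_uv, r_vv. Take dot products:
  L(u, v) = r_uu · N̂ = -5,
  M(u, v) = r_uv · N̂ = 0,
  N(u, v) = r_vv · N̂ = 0.
Evaluating at (u, v) = (-2*pi/3, -1):
  L = -5, M = 0, N = 0.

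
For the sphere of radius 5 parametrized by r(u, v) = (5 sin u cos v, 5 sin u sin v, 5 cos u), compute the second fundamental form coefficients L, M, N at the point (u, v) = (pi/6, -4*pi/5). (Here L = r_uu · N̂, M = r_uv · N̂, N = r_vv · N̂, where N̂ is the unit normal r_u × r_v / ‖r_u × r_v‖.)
L = -5;  M = 0;  N = -5/4

Compute the unit normal N̂(u, v) = (sin(u)^2*cos(v)/Abs(sin(u)), sin(u)^2*sin(v)/Abs(sin(u)), sin(2*u)/(2*Abs(sin(u)))), and the second partials r_uu, r_uv, r_vv. Take dot products:
  L(u, v) = r_uu · N̂ = -5*sin(u)/Abs(sin(u)),
  M(u, v) = r_uv · N̂ = 0,
  N(u, v) = r_vv · N̂ = -5*sin(u)^3/Abs(sin(u)).
Evaluating at (u, v) = (pi/6, -4*pi/5):
  L = -5, M = 0, N = -5/4.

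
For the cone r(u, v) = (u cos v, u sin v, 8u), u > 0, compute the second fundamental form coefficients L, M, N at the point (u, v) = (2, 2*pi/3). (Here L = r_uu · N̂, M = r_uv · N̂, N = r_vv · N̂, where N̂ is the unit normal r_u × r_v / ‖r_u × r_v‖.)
L = 0;  M = 0;  N = 16*sqrt(65)/65

Compute the unit normal N̂(u, v) = (-8*sqrt(65)*u*cos(v)/(65*Abs(u)), -8*sqrt(65)*u*sin(v)/(65*Abs(u)), sqrt(65)*u/(65*Abs(u))), and the second partials r_uu, r_uv, r_vv. Take dot products:
  L(u, v) = r_uu · N̂ = 0,
  M(u, v) = r_uv · N̂ = 0,
  N(u, v) = r_vv · N̂ = 8*sqrt(65)*u^2/(65*Abs(u)).
Evaluating at (u, v) = (2, 2*pi/3):
  L = 0, M = 0, N = 16*sqrt(65)/65.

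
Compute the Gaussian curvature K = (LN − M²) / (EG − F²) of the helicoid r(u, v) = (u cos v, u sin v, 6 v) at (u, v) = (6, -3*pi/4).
K = -1/144

Coefficients of the first fundamental form: E = 1, F = 0, G = u^2 + 36.
Coefficients of the second fundamental form: L = 0, M = -6/sqrt(u^2 + 36), N = 0.
Assemble K = (LN − M²)/(EG − F²) = -36/(u^2 + 36)^2. At (u, v) = (6, -3*pi/4): K = -1/144.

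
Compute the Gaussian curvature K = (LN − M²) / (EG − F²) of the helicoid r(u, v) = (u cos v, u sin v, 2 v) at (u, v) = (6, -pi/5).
K = -1/400

Coefficients of the first fundamental form: E = 1, F = 0, G = u^2 + 4.
Coefficients of the second fundamental form: L = 0, M = -2/sqrt(u^2 + 4), N = 0.
Assemble K = (LN − M²)/(EG − F²) = -4/(u^2 + 4)^2. At (u, v) = (6, -pi/5): K = -1/400.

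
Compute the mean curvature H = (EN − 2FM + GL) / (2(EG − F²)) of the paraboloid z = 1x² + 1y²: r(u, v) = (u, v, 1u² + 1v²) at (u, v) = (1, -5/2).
H = 31*sqrt(30)/900

With E = 4*u^2 + 1, F = 4*u*v, G = 4*v^2 + 1, L = 2/sqrt(4*u^2 + 4*v^2 + 1), M = 0, N = 2/sqrt(4*u^2 + 4*v^2 + 1), assemble
  H = (EN − 2FM + GL) / (2(EG − F²)) = 2*(2*u^2 + 2*v^2 + 1)/(4*u^2 + 4*v^2 + 1)^(3/2).
At (u, v) = (1, -5/2): H = 31*sqrt(30)/900.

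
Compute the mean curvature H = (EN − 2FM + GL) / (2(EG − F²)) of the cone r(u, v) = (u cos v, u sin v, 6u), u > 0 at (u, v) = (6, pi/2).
H = sqrt(37)/74

With E = 37, F = 0, G = u^2, L = 0, M = 0, N = 6*sqrt(37)*u^2/(37*Abs(u)), assemble
  H = (EN − 2FM + GL) / (2(EG − F²)) = 3*sqrt(37)/(37*Abs(u)).
At (u, v) = (6, pi/2): H = sqrt(37)/74.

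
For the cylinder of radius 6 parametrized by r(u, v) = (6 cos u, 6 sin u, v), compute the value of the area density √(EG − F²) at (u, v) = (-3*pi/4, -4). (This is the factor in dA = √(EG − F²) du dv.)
√(EG − F²)|_{(-3*pi/4, -4)} = 6

E = 36, F = 0, G = 1, so EG − F² = 36. Taking the positive square root: √(EG − F²) = 6. At (u, v) = (-3*pi/4, -4): 6.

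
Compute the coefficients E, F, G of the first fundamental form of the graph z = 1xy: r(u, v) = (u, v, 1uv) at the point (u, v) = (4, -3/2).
E = 13/4;  F = -6;  G = 17

Partials: r_u = (1, 0, v), r_v = (0, 1, u). As functions of (u, v):
  E = r_u · r_u = v^2 + 1,
  F = r_u · r_v = u*v,
  G = r_v · r_v = u^2 + 1.
Evaluating at (u, v) = (4, -3/2): E = 13/4, F = -6, G = 17.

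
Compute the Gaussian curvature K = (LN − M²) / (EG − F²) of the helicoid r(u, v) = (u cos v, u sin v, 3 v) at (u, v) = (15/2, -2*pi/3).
K = -16/7569

Coefficients of the first fundamental form: E = 1, F = 0, G = u^2 + 9.
Coefficients of the second fundamental form: L = 0, M = -3/sqrt(u^2 + 9), N = 0.
Assemble K = (LN − M²)/(EG − F²) = -9/(u^2 + 9)^2. At (u, v) = (15/2, -2*pi/3): K = -16/7569.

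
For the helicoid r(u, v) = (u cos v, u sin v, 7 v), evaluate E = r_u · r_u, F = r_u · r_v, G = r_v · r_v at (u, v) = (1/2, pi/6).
E = 1;  F = 0;  G = 197/4

Partials: r_u = (cos(v), sin(v), 0), r_v = (-u*sin(v), u*cos(v), 7). As functions of (u, v):
  E = r_u · r_u = 1,
  F = r_u · r_v = 0,
  G = r_v · r_v = u^2 + 49.
Evaluating at (u, v) = (1/2, pi/6): E = 1, F = 0, G = 197/4.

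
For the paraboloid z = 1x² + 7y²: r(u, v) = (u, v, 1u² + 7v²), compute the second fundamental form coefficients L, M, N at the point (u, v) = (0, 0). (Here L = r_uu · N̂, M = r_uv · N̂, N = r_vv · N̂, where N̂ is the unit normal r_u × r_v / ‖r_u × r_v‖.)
L = 2;  M = 0;  N = 14

Compute the unit normal N̂(u, v) = (-2*u/sqrt(4*u^2 + 196*v^2 + 1), -14*v/sqrt(4*u^2 + 196*v^2 + 1), 1/sqrt(4*u^2 + 196*v^2 + 1)), and the second partials r_uu, r_uv, r_vv. Take dot products:
  L(u, v) = r_uu · N̂ = 2/sqrt(4*u^2 + 196*v^2 + 1),
  M(u, v) = r_uv · N̂ = 0,
  N(u, v) = r_vv · N̂ = 14/sqrt(4*u^2 + 196*v^2 + 1).
Evaluating at (u, v) = (0, 0):
  L = 2, M = 0, N = 14.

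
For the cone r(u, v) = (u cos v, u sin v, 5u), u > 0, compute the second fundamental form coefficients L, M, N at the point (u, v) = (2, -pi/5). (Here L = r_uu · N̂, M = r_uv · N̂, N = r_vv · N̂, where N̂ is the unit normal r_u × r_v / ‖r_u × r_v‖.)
L = 0;  M = 0;  N = 5*sqrt(26)/13

Compute the unit normal N̂(u, v) = (-5*sqrt(26)*u*cos(v)/(26*Abs(u)), -5*sqrt(26)*u*sin(v)/(26*Abs(u)), sqrt(26)*u/(26*Abs(u))), and the second partials r_uu, r_uv, r_vv. Take dot products:
  L(u, v) = r_uu · N̂ = 0,
  M(u, v) = r_uv · N̂ = 0,
  N(u, v) = r_vv · N̂ = 5*sqrt(26)*u^2/(26*Abs(u)).
Evaluating at (u, v) = (2, -pi/5):
  L = 0, M = 0, N = 5*sqrt(26)/13.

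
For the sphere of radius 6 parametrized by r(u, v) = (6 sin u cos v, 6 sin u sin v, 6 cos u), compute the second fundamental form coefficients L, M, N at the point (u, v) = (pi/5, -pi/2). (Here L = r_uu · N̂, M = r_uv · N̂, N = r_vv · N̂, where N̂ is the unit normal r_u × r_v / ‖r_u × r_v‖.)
L = -6;  M = 0;  N = -15/4 + 3*sqrt(5)/4

Compute the unit normal N̂(u, v) = (sin(u)^2*cos(v)/Abs(sin(u)), sin(u)^2*sin(v)/Abs(sin(u)), sin(2*u)/(2*Abs(sin(u)))), and the second partials r_uu, r_uv, r_vv. Take dot products:
  L(u, v) = r_uu · N̂ = -6*sin(u)/Abs(sin(u)),
  M(u, v) = r_uv · N̂ = 0,
  N(u, v) = r_vv · N̂ = -6*sin(u)^3/Abs(sin(u)).
Evaluating at (u, v) = (pi/5, -pi/2):
  L = -6, M = 0, N = -15/4 + 3*sqrt(5)/4.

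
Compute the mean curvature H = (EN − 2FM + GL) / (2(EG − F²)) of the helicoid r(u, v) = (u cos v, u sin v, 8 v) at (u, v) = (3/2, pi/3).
H = 0

With E = 1, F = 0, G = u^2 + 64, L = 0, M = -8/sqrt(u^2 + 64), N = 0, assemble
  H = (EN − 2FM + GL) / (2(EG − F²)) = 0.
At (u, v) = (3/2, pi/3): H = 0.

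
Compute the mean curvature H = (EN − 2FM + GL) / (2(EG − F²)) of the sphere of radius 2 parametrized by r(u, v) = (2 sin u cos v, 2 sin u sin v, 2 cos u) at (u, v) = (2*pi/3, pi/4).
H = -1/2

With E = 4, F = 0, G = 4*sin(u)^2, L = -2*sin(u)/Abs(sin(u)), M = 0, N = -2*sin(u)^3/Abs(sin(u)), assemble
  H = (EN − 2FM + GL) / (2(EG − F²)) = -sin(u)/(2*Abs(sin(u))).
At (u, v) = (2*pi/3, pi/4): H = -1/2.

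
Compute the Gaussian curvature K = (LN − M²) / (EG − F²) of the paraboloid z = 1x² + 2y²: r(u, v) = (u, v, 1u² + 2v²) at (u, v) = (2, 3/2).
K = 8/2809

Coefficients of the first fundamental form: E = 4*u^2 + 1, F = 8*u*v, G = 16*v^2 + 1.
Coefficients of the second fundamental form: L = 2/sqrt(4*u^2 + 16*v^2 + 1), M = 0, N = 4/sqrt(4*u^2 + 16*v^2 + 1).
Assemble K = (LN − M²)/(EG − F²) = 8/(16*u^4 + 128*u^2*v^2 + 8*u^2 + 256*v^4 + 32*v^2 + 1). At (u, v) = (2, 3/2): K = 8/2809.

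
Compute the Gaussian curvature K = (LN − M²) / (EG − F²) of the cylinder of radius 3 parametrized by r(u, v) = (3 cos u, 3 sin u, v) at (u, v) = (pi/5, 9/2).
K = 0

Coefficients of the first fundamental form: E = 9, F = 0, G = 1.
Coefficients of the second fundamental form: L = -3, M = 0, N = 0.
Assemble K = (LN − M²)/(EG − F²) = 0. At (u, v) = (pi/5, 9/2): K = 0.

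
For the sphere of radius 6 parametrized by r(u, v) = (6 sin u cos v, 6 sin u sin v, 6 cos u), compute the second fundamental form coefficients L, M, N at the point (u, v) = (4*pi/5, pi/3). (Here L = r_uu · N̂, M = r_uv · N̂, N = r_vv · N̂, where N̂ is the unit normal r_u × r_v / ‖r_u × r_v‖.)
L = -6;  M = 0;  N = -15/4 + 3*sqrt(5)/4

Compute the unit normal N̂(u, v) = (sin(u)^2*cos(v)/Abs(sin(u)), sin(u)^2*sin(v)/Abs(sin(u)), sin(2*u)/(2*Abs(sin(u)))), and the second partials r_uu, r_uv, r_vv. Take dot products:
  L(u, v) = r_uu · N̂ = -6*sin(u)/Abs(sin(u)),
  M(u, v) = r_uv · N̂ = 0,
  N(u, v) = r_vv · N̂ = -6*sin(u)^3/Abs(sin(u)).
Evaluating at (u, v) = (4*pi/5, pi/3):
  L = -6, M = 0, N = -15/4 + 3*sqrt(5)/4.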